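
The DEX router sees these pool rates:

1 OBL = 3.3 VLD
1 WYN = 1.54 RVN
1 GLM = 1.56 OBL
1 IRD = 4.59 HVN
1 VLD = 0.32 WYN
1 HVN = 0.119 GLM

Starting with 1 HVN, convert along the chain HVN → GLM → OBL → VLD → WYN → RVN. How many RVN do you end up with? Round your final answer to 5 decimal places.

0.30190

1 HVN × 0.119 = 0.119 GLM
0.119 GLM × 1.56 = 0.18564 OBL
0.18564 OBL × 3.3 = 0.612612 VLD
0.612612 VLD × 0.32 = 0.19603584 WYN
0.19603584 WYN × 1.54 = 0.3018951936 RVN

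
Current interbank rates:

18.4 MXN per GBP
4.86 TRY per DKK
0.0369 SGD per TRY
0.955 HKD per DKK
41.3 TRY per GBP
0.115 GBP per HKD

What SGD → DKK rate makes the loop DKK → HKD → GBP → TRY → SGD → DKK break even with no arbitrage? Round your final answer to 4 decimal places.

Known legs of the cycle: 0.955 × 0.115 × 41.3 × 0.0369 = 0.16737000525
For no arbitrage the full-cycle product must be 1, so the missing rate is 1 / 0.16737000525 ≈ 5.974786.

5.9748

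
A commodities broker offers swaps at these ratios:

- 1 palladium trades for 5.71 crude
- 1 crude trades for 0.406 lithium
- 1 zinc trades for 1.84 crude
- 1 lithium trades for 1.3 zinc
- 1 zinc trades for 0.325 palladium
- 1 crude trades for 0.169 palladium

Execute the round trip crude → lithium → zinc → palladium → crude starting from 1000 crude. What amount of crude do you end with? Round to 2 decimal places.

979.46

1000 crude × 0.406 = 406 lithium
406 lithium × 1.3 = 527.8 zinc
527.8 zinc × 0.325 = 171.535 palladium
171.535 palladium × 5.71 = 979.46485 crude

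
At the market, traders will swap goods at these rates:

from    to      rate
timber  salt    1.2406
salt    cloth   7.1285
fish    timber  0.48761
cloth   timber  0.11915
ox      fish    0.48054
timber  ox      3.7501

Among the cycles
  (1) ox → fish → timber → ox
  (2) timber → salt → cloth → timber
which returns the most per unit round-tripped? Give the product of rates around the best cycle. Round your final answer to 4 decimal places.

(1) 0.48054 × 0.48761 × 3.7501 = 0.87871
(2) 1.2406 × 7.1285 × 0.11915 = 1.05372
Highest is cycle (2) at 1.0537 (>1, arbitrage).

1.0537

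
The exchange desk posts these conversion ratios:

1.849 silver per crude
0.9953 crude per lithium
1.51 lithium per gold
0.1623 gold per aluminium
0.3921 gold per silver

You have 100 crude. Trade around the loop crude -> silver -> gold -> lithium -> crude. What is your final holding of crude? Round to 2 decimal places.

108.96

100 crude × 1.849 = 184.9 silver
184.9 silver × 0.3921 = 72.49929 gold
72.49929 gold × 1.51 = 109.4739279 lithium
109.4739279 lithium × 0.9953 = 108.95940043887 crude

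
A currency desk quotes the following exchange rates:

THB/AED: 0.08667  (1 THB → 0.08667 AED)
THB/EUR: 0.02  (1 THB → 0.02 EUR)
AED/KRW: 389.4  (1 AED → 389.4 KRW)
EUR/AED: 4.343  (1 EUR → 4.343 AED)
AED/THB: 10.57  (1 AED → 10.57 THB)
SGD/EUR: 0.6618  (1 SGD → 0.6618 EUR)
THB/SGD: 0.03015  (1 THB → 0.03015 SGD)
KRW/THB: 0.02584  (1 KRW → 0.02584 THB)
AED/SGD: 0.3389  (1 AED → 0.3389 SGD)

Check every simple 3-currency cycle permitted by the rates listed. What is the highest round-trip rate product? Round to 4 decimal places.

0.9741

SGD→EUR→AED→SGD: 0.6618 × 4.343 × 0.3389 = 0.97407
THB→EUR→AED→THB: 0.02 × 4.343 × 10.57 = 0.91811
THB→AED→KRW→THB: 0.08667 × 389.4 × 0.02584 = 0.87208
Maximum is SGD→EUR→AED→SGD at 0.9741; no arbitrage — every cycle loses value.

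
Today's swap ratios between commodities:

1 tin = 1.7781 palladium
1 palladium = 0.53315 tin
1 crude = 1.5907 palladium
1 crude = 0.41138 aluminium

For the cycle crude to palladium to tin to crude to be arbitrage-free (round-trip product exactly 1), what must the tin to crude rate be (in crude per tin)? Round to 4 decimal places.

1.1791

Known legs of the cycle: 1.5907 × 0.53315 = 0.848081705
For no arbitrage the full-cycle product must be 1, so the missing rate is 1 / 0.848081705 ≈ 1.179132.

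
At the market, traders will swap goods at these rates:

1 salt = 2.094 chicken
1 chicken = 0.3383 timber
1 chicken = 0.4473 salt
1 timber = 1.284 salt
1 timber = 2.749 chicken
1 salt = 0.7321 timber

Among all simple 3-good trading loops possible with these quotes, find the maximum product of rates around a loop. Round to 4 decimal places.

salt→chicken→timber→salt: 2.094 × 0.3383 × 1.284 = 0.90959
salt→timber→chicken→salt: 0.7321 × 2.749 × 0.4473 = 0.90021
Maximum is salt→chicken→timber→salt at 0.9096; no arbitrage — every cycle loses value.

0.9096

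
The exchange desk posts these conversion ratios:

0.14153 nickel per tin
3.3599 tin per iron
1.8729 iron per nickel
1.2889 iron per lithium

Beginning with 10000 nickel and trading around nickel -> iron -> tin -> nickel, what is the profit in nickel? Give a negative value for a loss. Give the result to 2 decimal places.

-1093.86

10000 nickel × 1.8729 = 18729 iron
18729 iron × 3.3599 = 62927.5671 tin
62927.5671 tin × 0.14153 = 8906.138571663 nickel
Net change: 8906.138571663 − 10000 = -1093.861428337 nickel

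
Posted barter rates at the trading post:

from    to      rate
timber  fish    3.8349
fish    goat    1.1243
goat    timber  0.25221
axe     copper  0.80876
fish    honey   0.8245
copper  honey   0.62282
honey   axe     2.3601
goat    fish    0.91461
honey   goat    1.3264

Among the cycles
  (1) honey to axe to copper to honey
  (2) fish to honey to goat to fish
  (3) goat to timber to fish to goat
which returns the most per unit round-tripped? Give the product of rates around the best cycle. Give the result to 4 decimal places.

(1) 2.3601 × 0.80876 × 0.62282 = 1.18881
(2) 0.8245 × 1.3264 × 0.91461 = 1.00023
(3) 0.25221 × 3.8349 × 1.1243 = 1.08742
Highest is cycle (1) at 1.1888 (>1, arbitrage).

1.1888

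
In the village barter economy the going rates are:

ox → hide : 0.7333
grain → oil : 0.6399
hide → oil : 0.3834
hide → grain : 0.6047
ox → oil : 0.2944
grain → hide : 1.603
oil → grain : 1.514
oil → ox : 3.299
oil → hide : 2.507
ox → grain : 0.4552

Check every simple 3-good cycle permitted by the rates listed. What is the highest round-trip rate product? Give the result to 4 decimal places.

0.9701

grain→oil→hide→grain: 0.6399 × 2.507 × 0.6047 = 0.97008
grain→oil→ox→grain: 0.6399 × 3.299 × 0.4552 = 0.96094
grain→hide→oil→grain: 1.603 × 0.3834 × 1.514 = 0.93049
hide→oil→ox→hide: 0.3834 × 3.299 × 0.7333 = 0.92750
Maximum is grain→oil→hide→grain at 0.9701; no arbitrage — every cycle loses value.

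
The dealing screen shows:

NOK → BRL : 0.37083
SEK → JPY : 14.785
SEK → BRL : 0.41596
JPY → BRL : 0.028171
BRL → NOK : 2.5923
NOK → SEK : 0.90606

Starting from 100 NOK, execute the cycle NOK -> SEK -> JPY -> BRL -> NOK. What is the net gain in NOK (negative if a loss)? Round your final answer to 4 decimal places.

-2.1714

100 NOK × 0.90606 = 90.606 SEK
90.606 SEK × 14.785 = 1339.60971 JPY
1339.60971 JPY × 0.028171 = 37.73814514041 BRL
37.73814514041 BRL × 2.5923 = 97.828593647484843 NOK
Net change: 97.828593647484843 − 100 = -2.171406352515157 NOK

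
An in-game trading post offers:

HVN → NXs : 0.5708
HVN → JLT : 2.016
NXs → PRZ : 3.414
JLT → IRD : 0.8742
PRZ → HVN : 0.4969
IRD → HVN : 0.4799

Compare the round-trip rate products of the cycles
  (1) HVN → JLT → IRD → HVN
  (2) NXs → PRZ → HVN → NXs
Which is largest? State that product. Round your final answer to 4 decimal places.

0.9683

(1) 2.016 × 0.8742 × 0.4799 = 0.84577
(2) 3.414 × 0.4969 × 0.5708 = 0.96831
Highest is cycle (2) at 0.9683 (≤1, no arbitrage).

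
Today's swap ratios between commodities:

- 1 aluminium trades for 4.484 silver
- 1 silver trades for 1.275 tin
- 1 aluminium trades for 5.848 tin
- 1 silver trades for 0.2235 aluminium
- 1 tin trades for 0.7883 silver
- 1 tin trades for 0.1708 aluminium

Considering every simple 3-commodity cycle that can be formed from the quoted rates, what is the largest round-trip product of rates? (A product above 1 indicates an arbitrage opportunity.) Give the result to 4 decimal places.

1.0303

tin→silver→aluminium→tin: 0.7883 × 0.2235 × 5.848 = 1.03033
tin→aluminium→silver→tin: 0.1708 × 4.484 × 1.275 = 0.97648
Maximum is tin→silver→aluminium→tin at 1.0303; arbitrage exists.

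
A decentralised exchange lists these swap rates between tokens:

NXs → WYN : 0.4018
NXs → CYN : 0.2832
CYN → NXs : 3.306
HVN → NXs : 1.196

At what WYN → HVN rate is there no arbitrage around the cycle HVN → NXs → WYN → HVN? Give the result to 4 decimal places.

Known legs of the cycle: 1.196 × 0.4018 = 0.4805528
For no arbitrage the full-cycle product must be 1, so the missing rate is 1 / 0.4805528 ≈ 2.080937.

2.0809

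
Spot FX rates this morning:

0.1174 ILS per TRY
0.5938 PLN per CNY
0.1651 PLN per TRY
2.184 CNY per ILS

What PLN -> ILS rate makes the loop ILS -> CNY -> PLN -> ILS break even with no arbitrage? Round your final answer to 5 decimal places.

Known legs of the cycle: 2.184 × 0.5938 = 1.2968592
For no arbitrage the full-cycle product must be 1, so the missing rate is 1 / 1.2968592 ≈ 0.7710937.

0.77109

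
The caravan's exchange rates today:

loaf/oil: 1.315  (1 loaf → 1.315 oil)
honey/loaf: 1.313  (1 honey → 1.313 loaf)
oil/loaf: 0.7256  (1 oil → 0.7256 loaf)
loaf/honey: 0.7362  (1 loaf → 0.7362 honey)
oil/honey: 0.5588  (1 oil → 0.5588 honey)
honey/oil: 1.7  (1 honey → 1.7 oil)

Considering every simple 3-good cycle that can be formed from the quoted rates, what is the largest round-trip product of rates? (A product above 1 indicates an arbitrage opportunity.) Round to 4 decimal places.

0.9648

loaf→oil→honey→loaf: 1.315 × 0.5588 × 1.313 = 0.96482
loaf→honey→oil→loaf: 0.7362 × 1.7 × 0.7256 = 0.90812
Maximum is loaf→oil→honey→loaf at 0.9648; no arbitrage — every cycle loses value.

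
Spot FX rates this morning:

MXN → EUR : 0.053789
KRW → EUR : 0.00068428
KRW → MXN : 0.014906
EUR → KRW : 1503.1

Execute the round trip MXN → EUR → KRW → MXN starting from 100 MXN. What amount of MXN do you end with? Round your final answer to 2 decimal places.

100 MXN × 0.053789 = 5.3789 EUR
5.3789 EUR × 1503.1 = 8085.02459 KRW
8085.02459 KRW × 0.014906 = 120.51537653854 MXN

120.52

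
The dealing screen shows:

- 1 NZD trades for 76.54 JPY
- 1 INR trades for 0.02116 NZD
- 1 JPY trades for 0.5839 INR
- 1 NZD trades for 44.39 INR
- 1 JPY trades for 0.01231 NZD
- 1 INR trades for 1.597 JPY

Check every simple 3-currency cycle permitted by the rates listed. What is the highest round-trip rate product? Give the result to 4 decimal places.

0.9457

NZD→JPY→INR→NZD: 76.54 × 0.5839 × 0.02116 = 0.94568
NZD→INR→JPY→NZD: 44.39 × 1.597 × 0.01231 = 0.87267
Maximum is NZD→JPY→INR→NZD at 0.9457; no arbitrage — every cycle loses value.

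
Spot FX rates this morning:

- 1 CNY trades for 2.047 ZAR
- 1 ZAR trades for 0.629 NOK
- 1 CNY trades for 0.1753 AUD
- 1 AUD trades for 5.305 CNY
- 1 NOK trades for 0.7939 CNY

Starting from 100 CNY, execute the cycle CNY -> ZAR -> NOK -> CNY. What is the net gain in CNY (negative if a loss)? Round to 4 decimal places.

2.2196

100 CNY × 2.047 = 204.7 ZAR
204.7 ZAR × 0.629 = 128.7563 NOK
128.7563 NOK × 0.7939 = 102.21962657 CNY
Net change: 102.21962657 − 100 = 2.21962657 CNY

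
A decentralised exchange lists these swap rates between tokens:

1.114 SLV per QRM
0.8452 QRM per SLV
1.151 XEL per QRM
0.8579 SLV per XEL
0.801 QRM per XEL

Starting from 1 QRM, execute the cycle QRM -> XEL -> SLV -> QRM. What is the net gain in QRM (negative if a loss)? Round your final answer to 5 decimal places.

-0.16541

1 QRM × 1.151 = 1.151 XEL
1.151 XEL × 0.8579 = 0.9874429 SLV
0.9874429 SLV × 0.8452 = 0.83458673908 QRM
Net change: 0.83458673908 − 1 = -0.16541326092 QRM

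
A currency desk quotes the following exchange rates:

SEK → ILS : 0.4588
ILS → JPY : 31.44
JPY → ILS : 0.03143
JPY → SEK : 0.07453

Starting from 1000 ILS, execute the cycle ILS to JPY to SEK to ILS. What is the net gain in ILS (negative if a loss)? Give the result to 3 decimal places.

1000 ILS × 31.44 = 31440 JPY
31440 JPY × 0.07453 = 2343.2232 SEK
2343.2232 SEK × 0.4588 = 1075.07080416 ILS
Net change: 1075.07080416 − 1000 = 75.07080416 ILS

75.071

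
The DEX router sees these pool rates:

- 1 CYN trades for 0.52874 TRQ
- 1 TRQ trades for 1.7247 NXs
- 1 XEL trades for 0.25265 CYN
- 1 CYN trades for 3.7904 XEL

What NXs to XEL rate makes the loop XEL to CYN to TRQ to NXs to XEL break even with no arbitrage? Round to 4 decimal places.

4.3404

Known legs of the cycle: 0.25265 × 0.52874 × 1.7247 = 0.2303960518767
For no arbitrage the full-cycle product must be 1, so the missing rate is 1 / 0.2303960518767 ≈ 4.340352.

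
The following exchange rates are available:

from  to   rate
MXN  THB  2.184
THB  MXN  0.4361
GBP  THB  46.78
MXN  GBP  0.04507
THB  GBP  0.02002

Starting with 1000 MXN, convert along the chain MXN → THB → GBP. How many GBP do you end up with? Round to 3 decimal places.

1000 MXN × 2.184 = 2184 THB
2184 THB × 0.02002 = 43.72368 GBP

43.724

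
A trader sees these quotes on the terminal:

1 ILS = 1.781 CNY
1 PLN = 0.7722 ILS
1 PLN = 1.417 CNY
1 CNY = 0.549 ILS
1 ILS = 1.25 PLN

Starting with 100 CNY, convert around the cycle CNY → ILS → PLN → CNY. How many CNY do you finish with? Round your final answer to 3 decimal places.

100 CNY × 0.549 = 54.9 ILS
54.9 ILS × 1.25 = 68.625 PLN
68.625 PLN × 1.417 = 97.241625 CNY

97.242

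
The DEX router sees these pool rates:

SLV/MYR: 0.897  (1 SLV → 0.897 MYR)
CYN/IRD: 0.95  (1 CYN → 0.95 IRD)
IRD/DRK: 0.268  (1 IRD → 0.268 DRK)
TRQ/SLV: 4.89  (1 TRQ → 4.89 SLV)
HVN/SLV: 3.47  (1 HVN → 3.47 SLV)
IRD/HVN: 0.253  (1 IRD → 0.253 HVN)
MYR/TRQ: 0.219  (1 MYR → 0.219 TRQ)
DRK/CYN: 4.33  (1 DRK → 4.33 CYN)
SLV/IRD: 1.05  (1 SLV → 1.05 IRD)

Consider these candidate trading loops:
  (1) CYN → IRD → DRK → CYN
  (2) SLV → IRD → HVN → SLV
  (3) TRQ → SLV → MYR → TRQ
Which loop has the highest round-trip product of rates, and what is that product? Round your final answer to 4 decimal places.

1.1024

(1) 0.95 × 0.268 × 4.33 = 1.10242
(2) 1.05 × 0.253 × 3.47 = 0.92181
(3) 4.89 × 0.897 × 0.219 = 0.96061
Highest is cycle (1) at 1.1024 (>1, arbitrage).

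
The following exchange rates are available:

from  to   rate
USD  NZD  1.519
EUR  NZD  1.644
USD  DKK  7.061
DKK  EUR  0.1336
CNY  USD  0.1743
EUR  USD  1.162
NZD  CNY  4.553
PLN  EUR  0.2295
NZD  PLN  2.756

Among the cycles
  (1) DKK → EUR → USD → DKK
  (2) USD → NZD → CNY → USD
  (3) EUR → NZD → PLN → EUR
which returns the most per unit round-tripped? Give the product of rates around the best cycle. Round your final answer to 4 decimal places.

(1) 0.1336 × 1.162 × 7.061 = 1.09617
(2) 1.519 × 4.553 × 0.1743 = 1.20546
(3) 1.644 × 2.756 × 0.2295 = 1.03983
Highest is cycle (2) at 1.2055 (>1, arbitrage).

1.2055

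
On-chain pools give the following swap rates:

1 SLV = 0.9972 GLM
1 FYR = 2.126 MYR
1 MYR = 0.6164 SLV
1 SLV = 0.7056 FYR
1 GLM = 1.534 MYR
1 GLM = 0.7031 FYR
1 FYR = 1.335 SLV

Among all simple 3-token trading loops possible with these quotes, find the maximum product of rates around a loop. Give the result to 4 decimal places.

0.9429

GLM→MYR→SLV→GLM: 1.534 × 0.6164 × 0.9972 = 0.94291
FYR→SLV→GLM→FYR: 1.335 × 0.9972 × 0.7031 = 0.93601
FYR→MYR→SLV→FYR: 2.126 × 0.6164 × 0.7056 = 0.92467
Maximum is GLM→MYR→SLV→GLM at 0.9429; no arbitrage — every cycle loses value.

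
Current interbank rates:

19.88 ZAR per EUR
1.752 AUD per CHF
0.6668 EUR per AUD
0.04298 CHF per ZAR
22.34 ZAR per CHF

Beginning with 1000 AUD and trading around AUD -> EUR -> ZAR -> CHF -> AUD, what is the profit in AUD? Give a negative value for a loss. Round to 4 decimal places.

1000 AUD × 0.6668 = 666.8 EUR
666.8 EUR × 19.88 = 13255.984 ZAR
13255.984 ZAR × 0.04298 = 569.74219232 CHF
569.74219232 CHF × 1.752 = 998.18832094464 AUD
Net change: 998.18832094464 − 1000 = -1.81167905536 AUD

-1.8117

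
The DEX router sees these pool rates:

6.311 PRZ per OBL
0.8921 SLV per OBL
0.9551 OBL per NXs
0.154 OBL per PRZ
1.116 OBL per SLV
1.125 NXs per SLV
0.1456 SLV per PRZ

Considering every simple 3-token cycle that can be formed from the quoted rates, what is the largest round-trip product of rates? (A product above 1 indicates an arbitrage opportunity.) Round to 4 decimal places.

SLV→OBL→PRZ→SLV: 1.116 × 6.311 × 0.1456 = 1.02547
SLV→NXs→OBL→SLV: 1.125 × 0.9551 × 0.8921 = 0.95855
Maximum is SLV→OBL→PRZ→SLV at 1.0255; arbitrage exists.

1.0255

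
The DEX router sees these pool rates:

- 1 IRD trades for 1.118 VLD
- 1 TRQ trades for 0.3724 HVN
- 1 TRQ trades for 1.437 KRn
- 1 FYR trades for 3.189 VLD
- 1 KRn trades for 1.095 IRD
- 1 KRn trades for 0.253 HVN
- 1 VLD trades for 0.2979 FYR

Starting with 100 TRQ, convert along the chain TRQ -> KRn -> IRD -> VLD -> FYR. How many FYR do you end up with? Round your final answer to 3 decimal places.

52.406

100 TRQ × 1.437 = 143.7 KRn
143.7 KRn × 1.095 = 157.3515 IRD
157.3515 IRD × 1.118 = 175.918977 VLD
175.918977 VLD × 0.2979 = 52.4062632483 FYR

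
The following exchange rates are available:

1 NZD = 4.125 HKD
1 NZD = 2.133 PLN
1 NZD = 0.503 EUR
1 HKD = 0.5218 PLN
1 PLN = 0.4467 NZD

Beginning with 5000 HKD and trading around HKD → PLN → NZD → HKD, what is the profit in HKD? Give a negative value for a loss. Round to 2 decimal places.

-192.56

5000 HKD × 0.5218 = 2609 PLN
2609 PLN × 0.4467 = 1165.4403 NZD
1165.4403 NZD × 4.125 = 4807.4412375 HKD
Net change: 4807.4412375 − 5000 = -192.5587625 HKD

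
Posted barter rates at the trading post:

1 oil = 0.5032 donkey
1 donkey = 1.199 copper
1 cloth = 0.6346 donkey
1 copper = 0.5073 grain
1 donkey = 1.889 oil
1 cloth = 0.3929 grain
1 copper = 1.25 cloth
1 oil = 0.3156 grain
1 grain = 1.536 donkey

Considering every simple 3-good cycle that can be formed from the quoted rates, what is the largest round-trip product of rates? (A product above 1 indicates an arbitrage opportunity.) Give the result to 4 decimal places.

0.9511

cloth→donkey→copper→cloth: 0.6346 × 1.199 × 1.25 = 0.95111
donkey→copper→grain→donkey: 1.199 × 0.5073 × 1.536 = 0.93428
donkey→oil→grain→donkey: 1.889 × 0.3156 × 1.536 = 0.91571
Maximum is cloth→donkey→copper→cloth at 0.9511; no arbitrage — every cycle loses value.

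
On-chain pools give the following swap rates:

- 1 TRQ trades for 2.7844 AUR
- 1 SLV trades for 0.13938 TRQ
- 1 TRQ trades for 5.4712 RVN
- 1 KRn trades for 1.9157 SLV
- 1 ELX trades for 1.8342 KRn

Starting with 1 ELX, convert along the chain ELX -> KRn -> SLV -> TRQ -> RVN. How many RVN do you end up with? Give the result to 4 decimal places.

2.6795

1 ELX × 1.8342 = 1.8342 KRn
1.8342 KRn × 1.9157 = 3.51377694 SLV
3.51377694 SLV × 0.13938 = 0.4897502298972 TRQ
0.4897502298972 TRQ × 5.4712 = 2.67952145781356064 RVN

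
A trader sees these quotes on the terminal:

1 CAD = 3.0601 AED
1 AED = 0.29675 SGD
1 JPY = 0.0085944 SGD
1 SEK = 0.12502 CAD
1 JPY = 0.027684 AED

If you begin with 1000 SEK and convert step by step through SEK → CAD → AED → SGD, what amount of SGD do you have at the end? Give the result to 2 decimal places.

113.53

1000 SEK × 0.12502 = 125.02 CAD
125.02 CAD × 3.0601 = 382.573702 AED
382.573702 AED × 0.29675 = 113.5287460685 SGD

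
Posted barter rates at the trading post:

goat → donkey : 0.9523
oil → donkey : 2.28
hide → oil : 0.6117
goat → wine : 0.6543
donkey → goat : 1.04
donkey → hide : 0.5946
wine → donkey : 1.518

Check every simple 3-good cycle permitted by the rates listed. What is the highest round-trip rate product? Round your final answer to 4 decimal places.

1.0330

wine→donkey→goat→wine: 1.518 × 1.04 × 0.6543 = 1.03296
hide→oil→donkey→hide: 0.6117 × 2.28 × 0.5946 = 0.82927
Maximum is wine→donkey→goat→wine at 1.0330; arbitrage exists.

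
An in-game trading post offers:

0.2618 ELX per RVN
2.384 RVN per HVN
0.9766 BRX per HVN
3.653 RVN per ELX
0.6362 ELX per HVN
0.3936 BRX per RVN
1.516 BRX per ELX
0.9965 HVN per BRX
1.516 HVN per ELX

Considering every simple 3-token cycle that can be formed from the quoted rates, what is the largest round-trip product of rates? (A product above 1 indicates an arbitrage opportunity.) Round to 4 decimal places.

BRX→HVN→ELX→BRX: 0.9965 × 0.6362 × 1.516 = 0.96110
ELX→HVN→RVN→ELX: 1.516 × 2.384 × 0.2618 = 0.94618
BRX→HVN→RVN→BRX: 0.9965 × 2.384 × 0.3936 = 0.93506
Maximum is BRX→HVN→ELX→BRX at 0.9611; no arbitrage — every cycle loses value.

0.9611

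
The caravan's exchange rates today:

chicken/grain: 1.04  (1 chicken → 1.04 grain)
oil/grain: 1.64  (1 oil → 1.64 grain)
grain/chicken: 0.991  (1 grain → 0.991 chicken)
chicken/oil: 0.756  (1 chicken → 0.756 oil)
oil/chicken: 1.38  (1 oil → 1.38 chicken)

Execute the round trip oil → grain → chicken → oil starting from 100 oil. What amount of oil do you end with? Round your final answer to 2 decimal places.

122.87

100 oil × 1.64 = 164 grain
164 grain × 0.991 = 162.524 chicken
162.524 chicken × 0.756 = 122.868144 oil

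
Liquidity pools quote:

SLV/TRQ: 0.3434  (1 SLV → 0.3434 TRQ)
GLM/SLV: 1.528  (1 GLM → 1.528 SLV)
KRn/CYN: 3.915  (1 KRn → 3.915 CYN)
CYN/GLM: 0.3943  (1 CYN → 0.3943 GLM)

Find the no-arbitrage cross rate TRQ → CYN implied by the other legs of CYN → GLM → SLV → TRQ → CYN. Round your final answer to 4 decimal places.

4.8334

Known legs of the cycle: 0.3943 × 1.528 × 0.3434 = 0.20689520336
For no arbitrage the full-cycle product must be 1, so the missing rate is 1 / 0.20689520336 ≈ 4.833365.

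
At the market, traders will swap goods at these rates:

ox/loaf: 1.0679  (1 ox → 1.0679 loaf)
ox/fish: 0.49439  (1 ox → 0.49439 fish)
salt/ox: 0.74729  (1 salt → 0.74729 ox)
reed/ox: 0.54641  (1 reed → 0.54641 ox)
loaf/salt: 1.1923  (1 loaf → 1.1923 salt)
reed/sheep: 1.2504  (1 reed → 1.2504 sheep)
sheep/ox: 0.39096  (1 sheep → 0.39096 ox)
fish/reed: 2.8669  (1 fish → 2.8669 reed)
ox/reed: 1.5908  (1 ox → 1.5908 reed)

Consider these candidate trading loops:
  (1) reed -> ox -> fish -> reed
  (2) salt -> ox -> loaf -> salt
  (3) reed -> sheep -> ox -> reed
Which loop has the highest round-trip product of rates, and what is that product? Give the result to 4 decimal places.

(1) 0.54641 × 0.49439 × 2.8669 = 0.77446
(2) 0.74729 × 1.0679 × 1.1923 = 0.95149
(3) 1.2504 × 0.39096 × 1.5908 = 0.77767
Highest is cycle (2) at 0.9515 (≤1, no arbitrage).

0.9515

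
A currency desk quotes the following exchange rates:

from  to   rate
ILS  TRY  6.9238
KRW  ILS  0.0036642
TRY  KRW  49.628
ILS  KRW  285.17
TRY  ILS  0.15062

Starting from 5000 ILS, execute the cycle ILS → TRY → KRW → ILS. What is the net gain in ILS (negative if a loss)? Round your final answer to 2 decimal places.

5000 ILS × 6.9238 = 34619 TRY
34619 TRY × 49.628 = 1718071.732 KRW
1718071.732 KRW × 0.0036642 = 6295.3584403944 ILS
Net change: 6295.3584403944 − 5000 = 1295.3584403944 ILS

1295.36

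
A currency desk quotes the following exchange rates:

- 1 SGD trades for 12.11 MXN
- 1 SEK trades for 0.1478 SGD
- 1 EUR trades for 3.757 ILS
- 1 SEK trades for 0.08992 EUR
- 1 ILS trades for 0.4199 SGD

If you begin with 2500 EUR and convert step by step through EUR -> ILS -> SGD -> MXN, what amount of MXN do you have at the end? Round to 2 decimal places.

47760.76

2500 EUR × 3.757 = 9392.5 ILS
9392.5 ILS × 0.4199 = 3943.91075 SGD
3943.91075 SGD × 12.11 = 47760.7591825 MXN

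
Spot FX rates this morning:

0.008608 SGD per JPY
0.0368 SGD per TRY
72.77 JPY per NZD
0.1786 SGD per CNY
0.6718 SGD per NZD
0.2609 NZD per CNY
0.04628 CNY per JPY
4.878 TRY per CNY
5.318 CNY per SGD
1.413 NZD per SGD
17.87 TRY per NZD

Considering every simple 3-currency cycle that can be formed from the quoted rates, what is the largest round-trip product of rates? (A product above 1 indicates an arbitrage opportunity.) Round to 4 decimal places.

TRY→SGD→CNY→TRY: 0.0368 × 5.318 × 4.878 = 0.95464
NZD→SGD→CNY→NZD: 0.6718 × 5.318 × 0.2609 = 0.93210
NZD→TRY→SGD→NZD: 17.87 × 0.0368 × 1.413 = 0.92921
NZD→JPY→SGD→NZD: 72.77 × 0.008608 × 1.413 = 0.88511
NZD→JPY→CNY→NZD: 72.77 × 0.04628 × 0.2609 = 0.87866
Maximum is TRY→SGD→CNY→TRY at 0.9546; no arbitrage — every cycle loses value.

0.9546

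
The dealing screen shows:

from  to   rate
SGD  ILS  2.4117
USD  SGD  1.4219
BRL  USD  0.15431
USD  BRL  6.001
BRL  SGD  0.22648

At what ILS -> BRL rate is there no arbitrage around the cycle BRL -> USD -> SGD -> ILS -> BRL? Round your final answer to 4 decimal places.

Known legs of the cycle: 0.15431 × 1.4219 × 2.4117 = 0.5291592702513
For no arbitrage the full-cycle product must be 1, so the missing rate is 1 / 0.5291592702513 ≈ 1.889790.

1.8898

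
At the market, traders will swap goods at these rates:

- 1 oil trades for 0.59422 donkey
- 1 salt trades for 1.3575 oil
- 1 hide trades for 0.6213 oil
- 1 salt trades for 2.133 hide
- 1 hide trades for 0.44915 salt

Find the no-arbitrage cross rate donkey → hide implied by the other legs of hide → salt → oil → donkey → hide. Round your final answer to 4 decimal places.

2.7601

Known legs of the cycle: 0.44915 × 1.3575 × 0.59422 = 0.3623084868975
For no arbitrage the full-cycle product must be 1, so the missing rate is 1 / 0.3623084868975 ≈ 2.760079.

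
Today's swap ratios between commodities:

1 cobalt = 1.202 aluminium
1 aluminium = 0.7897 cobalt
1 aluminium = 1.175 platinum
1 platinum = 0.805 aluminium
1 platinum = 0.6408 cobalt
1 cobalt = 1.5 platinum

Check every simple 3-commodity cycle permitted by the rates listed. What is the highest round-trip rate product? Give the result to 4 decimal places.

0.9536

cobalt→platinum→aluminium→cobalt: 1.5 × 0.805 × 0.7897 = 0.95356
cobalt→aluminium→platinum→cobalt: 1.202 × 1.175 × 0.6408 = 0.90503
Maximum is cobalt→platinum→aluminium→cobalt at 0.9536; no arbitrage — every cycle loses value.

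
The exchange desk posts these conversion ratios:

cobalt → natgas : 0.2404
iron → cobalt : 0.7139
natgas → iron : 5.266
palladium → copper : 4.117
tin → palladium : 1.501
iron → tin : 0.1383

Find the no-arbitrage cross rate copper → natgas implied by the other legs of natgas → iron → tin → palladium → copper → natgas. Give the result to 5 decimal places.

Known legs of the cycle: 5.266 × 0.1383 × 1.501 × 4.117 = 4.5005396697726
For no arbitrage the full-cycle product must be 1, so the missing rate is 1 / 4.5005396697726 ≈ 0.2221956.

0.22220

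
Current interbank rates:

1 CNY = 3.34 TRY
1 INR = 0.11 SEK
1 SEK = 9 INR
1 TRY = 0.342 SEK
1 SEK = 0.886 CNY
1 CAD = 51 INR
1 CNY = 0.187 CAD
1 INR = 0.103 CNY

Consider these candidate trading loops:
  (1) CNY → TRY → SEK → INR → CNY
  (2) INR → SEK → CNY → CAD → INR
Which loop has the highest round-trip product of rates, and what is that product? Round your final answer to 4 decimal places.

1.0589

(1) 3.34 × 0.342 × 9 × 0.103 = 1.05889
(2) 0.11 × 0.886 × 0.187 × 51 = 0.92948
Highest is cycle (1) at 1.0589 (>1, arbitrage).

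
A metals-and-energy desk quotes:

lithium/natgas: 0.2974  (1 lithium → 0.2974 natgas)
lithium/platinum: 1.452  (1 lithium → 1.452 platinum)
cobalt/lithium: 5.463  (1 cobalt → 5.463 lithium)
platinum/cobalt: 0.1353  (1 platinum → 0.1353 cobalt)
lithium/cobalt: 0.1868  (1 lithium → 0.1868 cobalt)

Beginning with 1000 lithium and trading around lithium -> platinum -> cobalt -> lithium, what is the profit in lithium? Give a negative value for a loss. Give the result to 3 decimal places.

73.237

1000 lithium × 1.452 = 1452 platinum
1452 platinum × 0.1353 = 196.4556 cobalt
196.4556 cobalt × 5.463 = 1073.2369428 lithium
Net change: 1073.2369428 − 1000 = 73.2369428 lithium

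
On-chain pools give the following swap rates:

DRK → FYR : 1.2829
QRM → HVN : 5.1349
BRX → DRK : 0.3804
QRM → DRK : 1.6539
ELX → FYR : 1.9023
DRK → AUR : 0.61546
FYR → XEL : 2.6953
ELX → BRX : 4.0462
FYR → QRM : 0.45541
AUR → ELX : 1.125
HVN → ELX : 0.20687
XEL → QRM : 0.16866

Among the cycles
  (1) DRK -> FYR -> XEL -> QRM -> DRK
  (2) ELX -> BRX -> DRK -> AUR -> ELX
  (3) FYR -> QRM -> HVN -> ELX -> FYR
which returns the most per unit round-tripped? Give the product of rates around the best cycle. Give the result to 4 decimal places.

1.0657

(1) 1.2829 × 2.6953 × 0.16866 × 1.6539 = 0.96454
(2) 4.0462 × 0.3804 × 0.61546 × 1.125 = 1.06571
(3) 0.45541 × 5.1349 × 0.20687 × 1.9023 = 0.92026
Highest is cycle (2) at 1.0657 (>1, arbitrage).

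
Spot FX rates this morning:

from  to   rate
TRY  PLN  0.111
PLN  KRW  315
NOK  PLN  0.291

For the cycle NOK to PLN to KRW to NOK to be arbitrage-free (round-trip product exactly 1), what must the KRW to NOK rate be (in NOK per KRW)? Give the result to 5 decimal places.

0.01091

Known legs of the cycle: 0.291 × 315 = 91.665
For no arbitrage the full-cycle product must be 1, so the missing rate is 1 / 91.665 ≈ 0.0109093.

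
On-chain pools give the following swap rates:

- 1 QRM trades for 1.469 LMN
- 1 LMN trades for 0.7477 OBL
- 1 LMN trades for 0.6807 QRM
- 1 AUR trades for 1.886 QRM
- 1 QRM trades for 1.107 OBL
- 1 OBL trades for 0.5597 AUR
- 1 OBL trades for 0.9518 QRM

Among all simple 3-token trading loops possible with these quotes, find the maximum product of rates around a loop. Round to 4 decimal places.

OBL→AUR→QRM→OBL: 0.5597 × 1.886 × 1.107 = 1.16854
OBL→QRM→LMN→OBL: 0.9518 × 1.469 × 0.7477 = 1.04543
Maximum is OBL→AUR→QRM→OBL at 1.1685; arbitrage exists.

1.1685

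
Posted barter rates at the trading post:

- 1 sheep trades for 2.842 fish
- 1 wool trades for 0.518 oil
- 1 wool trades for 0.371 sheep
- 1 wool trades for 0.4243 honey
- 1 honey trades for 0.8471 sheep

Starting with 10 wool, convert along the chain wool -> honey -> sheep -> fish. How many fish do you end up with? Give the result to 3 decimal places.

10.215

10 wool × 0.4243 = 4.243 honey
4.243 honey × 0.8471 = 3.5942453 sheep
3.5942453 sheep × 2.842 = 10.2148451426 fish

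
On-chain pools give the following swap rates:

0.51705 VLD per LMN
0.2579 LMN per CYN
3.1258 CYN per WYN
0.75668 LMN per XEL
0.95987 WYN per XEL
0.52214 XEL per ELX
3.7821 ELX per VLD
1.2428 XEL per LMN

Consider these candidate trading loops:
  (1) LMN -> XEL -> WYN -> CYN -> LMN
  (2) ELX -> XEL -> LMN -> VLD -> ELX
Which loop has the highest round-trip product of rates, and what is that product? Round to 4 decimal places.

(1) 1.2428 × 0.95987 × 3.1258 × 0.2579 = 0.96167
(2) 0.52214 × 0.75668 × 0.51705 × 3.7821 = 0.77262
Highest is cycle (1) at 0.9617 (≤1, no arbitrage).

0.9617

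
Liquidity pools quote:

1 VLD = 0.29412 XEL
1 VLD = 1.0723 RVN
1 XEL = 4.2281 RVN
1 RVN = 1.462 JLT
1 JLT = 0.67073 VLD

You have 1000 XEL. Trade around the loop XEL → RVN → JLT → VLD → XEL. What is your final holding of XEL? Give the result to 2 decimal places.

1219.45

1000 XEL × 4.2281 = 4228.1 RVN
4228.1 RVN × 1.462 = 6181.4822 JLT
6181.4822 JLT × 0.67073 = 4146.105556006 VLD
4146.105556006 VLD × 0.29412 = 1219.45256613248472 XEL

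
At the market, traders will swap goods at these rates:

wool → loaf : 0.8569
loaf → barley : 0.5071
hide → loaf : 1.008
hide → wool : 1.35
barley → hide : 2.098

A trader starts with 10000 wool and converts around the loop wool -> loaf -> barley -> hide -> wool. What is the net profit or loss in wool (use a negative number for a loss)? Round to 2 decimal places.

10000 wool × 0.8569 = 8569 loaf
8569 loaf × 0.5071 = 4345.3399 barley
4345.3399 barley × 2.098 = 9116.5231102 hide
9116.5231102 hide × 1.35 = 12307.30619877 wool
Net change: 12307.30619877 − 10000 = 2307.30619877 wool

2307.31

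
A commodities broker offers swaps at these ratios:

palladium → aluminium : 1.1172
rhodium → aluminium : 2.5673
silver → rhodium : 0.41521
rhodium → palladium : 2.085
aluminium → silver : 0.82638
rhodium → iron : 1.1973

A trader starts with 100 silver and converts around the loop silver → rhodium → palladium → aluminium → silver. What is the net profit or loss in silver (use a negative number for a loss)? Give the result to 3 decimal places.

100 silver × 0.41521 = 41.521 rhodium
41.521 rhodium × 2.085 = 86.571285 palladium
86.571285 palladium × 1.1172 = 96.717439602 aluminium
96.717439602 aluminium × 0.82638 = 79.92535773830076 silver
Net change: 79.92535773830076 − 100 = -20.07464226169924 silver

-20.075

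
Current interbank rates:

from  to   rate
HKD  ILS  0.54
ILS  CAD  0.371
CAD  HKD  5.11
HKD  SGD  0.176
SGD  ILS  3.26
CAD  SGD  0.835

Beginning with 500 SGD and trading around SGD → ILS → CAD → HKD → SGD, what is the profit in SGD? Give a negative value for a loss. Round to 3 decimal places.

43.870

500 SGD × 3.26 = 1630 ILS
1630 ILS × 0.371 = 604.73 CAD
604.73 CAD × 5.11 = 3090.1703 HKD
3090.1703 HKD × 0.176 = 543.8699728 SGD
Net change: 543.8699728 − 500 = 43.8699728 SGD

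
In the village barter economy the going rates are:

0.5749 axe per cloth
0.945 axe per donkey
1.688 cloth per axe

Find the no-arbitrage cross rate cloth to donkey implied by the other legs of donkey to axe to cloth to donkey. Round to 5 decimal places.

Known legs of the cycle: 0.945 × 1.688 = 1.59516
For no arbitrage the full-cycle product must be 1, so the missing rate is 1 / 1.59516 ≈ 0.6268964.

0.62690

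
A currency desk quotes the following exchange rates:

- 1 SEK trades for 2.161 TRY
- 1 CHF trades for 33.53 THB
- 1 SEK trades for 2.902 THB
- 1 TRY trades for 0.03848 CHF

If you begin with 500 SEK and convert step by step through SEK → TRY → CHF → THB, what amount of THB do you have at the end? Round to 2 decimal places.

500 SEK × 2.161 = 1080.5 TRY
1080.5 TRY × 0.03848 = 41.57764 CHF
41.57764 CHF × 33.53 = 1394.0982692 THB

1394.10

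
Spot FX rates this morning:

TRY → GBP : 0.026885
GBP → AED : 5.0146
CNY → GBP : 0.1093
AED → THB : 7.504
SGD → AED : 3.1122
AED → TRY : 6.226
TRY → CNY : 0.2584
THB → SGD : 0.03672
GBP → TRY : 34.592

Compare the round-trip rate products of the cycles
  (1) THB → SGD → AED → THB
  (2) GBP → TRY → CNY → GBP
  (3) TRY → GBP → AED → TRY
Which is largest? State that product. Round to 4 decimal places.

(1) 0.03672 × 3.1122 × 7.504 = 0.85756
(2) 34.592 × 0.2584 × 0.1093 = 0.97699
(3) 0.026885 × 5.0146 × 6.226 = 0.83937
Highest is cycle (2) at 0.9770 (≤1, no arbitrage).

0.9770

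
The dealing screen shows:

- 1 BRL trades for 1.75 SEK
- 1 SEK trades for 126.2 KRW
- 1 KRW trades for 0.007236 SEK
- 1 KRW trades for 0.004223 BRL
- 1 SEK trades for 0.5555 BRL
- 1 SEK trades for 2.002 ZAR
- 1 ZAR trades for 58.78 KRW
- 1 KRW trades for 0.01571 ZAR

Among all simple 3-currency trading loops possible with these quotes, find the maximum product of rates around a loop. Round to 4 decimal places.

KRW→BRL→SEK→KRW: 0.004223 × 1.75 × 126.2 = 0.93265
KRW→SEK→ZAR→KRW: 0.007236 × 2.002 × 58.78 = 0.85151
Maximum is KRW→BRL→SEK→KRW at 0.9326; no arbitrage — every cycle loses value.

0.9326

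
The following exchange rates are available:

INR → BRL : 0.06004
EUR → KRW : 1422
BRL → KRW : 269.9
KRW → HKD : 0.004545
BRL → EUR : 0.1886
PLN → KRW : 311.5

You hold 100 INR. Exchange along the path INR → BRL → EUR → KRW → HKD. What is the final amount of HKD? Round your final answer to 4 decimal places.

100 INR × 0.06004 = 6.004 BRL
6.004 BRL × 0.1886 = 1.1323544 EUR
1.1323544 EUR × 1422 = 1610.2079568 KRW
1610.2079568 KRW × 0.004545 = 7.318395163656 HKD

7.3184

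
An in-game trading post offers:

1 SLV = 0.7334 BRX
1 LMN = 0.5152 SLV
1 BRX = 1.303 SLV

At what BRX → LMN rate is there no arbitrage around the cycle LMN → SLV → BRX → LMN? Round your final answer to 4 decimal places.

2.6466

Known legs of the cycle: 0.5152 × 0.7334 = 0.37784768
For no arbitrage the full-cycle product must be 1, so the missing rate is 1 / 0.37784768 ≈ 2.646569.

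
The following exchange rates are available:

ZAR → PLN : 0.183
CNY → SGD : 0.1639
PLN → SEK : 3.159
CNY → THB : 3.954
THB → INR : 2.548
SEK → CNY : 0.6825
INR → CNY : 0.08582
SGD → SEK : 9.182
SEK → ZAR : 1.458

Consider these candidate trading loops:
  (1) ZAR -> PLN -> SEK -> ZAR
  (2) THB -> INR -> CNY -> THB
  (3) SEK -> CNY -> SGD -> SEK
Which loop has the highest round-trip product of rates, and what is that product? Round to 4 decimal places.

1.0271

(1) 0.183 × 3.159 × 1.458 = 0.84287
(2) 2.548 × 0.08582 × 3.954 = 0.86462
(3) 0.6825 × 0.1639 × 9.182 = 1.02711
Highest is cycle (3) at 1.0271 (>1, arbitrage).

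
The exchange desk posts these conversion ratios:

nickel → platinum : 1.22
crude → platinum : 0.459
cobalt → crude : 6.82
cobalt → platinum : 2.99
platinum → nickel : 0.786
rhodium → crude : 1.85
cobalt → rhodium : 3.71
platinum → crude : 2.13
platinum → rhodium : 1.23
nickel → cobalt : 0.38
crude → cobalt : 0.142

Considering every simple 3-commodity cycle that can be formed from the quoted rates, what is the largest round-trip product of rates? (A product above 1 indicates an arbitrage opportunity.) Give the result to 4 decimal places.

platinum→rhodium→crude→platinum: 1.23 × 1.85 × 0.459 = 1.04445
cobalt→rhodium→crude→cobalt: 3.71 × 1.85 × 0.142 = 0.97462
platinum→crude→cobalt→platinum: 2.13 × 0.142 × 2.99 = 0.90436
platinum→nickel→cobalt→platinum: 0.786 × 0.38 × 2.99 = 0.89305
Maximum is platinum→rhodium→crude→platinum at 1.0445; arbitrage exists.

1.0445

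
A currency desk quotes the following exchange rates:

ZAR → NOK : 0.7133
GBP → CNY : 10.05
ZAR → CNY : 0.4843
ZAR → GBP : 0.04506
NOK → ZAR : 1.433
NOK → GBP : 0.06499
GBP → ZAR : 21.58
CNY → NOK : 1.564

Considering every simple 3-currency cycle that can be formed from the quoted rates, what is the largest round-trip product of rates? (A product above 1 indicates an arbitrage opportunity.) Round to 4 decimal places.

NOK→ZAR→CNY→NOK: 1.433 × 0.4843 × 1.564 = 1.08542
NOK→GBP→CNY→NOK: 0.06499 × 10.05 × 1.564 = 1.02153
NOK→GBP→ZAR→NOK: 0.06499 × 21.58 × 0.7133 = 1.00039
Maximum is NOK→ZAR→CNY→NOK at 1.0854; arbitrage exists.

1.0854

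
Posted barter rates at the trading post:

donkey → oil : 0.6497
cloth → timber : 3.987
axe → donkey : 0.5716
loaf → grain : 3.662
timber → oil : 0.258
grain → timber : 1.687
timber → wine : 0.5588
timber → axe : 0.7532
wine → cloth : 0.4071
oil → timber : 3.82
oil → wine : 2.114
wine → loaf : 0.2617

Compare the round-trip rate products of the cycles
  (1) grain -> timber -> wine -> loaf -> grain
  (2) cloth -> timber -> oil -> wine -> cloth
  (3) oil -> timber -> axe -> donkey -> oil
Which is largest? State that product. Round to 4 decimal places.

(1) 1.687 × 0.5588 × 0.2617 × 3.662 = 0.90343
(2) 3.987 × 0.258 × 2.114 × 0.4071 = 0.88526
(3) 3.82 × 0.7532 × 0.5716 × 0.6497 = 1.06851
Highest is cycle (3) at 1.0685 (>1, arbitrage).

1.0685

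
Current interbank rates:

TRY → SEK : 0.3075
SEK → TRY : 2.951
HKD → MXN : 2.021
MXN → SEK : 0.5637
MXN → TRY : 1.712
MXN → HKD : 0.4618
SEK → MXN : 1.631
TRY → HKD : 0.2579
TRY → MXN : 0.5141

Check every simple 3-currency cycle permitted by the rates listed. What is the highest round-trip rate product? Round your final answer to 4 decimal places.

HKD→MXN→TRY→HKD: 2.021 × 1.712 × 0.2579 = 0.89232
TRY→SEK→MXN→TRY: 0.3075 × 1.631 × 1.712 = 0.85862
TRY→MXN→SEK→TRY: 0.5141 × 0.5637 × 2.951 = 0.85519
Maximum is HKD→MXN→TRY→HKD at 0.8923; no arbitrage — every cycle loses value.

0.8923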